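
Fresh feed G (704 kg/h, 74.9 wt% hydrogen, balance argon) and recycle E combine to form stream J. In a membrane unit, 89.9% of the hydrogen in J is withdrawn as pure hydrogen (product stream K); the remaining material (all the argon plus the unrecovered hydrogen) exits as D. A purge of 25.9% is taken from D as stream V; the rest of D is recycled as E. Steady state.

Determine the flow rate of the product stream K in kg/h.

512.4 kg/h

hydrogen in J: m_A = 704×0.749 + (1−0.259)·(1−0.899)·m_A, so m_A = 527.3/0.9252 = 569.95 kg/h.
Product K = 0.899×569.95 = 512.39 kg/h.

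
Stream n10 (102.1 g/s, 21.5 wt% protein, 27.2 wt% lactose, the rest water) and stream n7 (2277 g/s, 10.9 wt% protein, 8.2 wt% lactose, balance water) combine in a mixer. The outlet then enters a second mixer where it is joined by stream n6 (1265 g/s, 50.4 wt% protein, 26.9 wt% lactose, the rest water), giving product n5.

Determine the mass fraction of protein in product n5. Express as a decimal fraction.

0.2491

Overall, product flow = 3644.1 g/s.
protein in = 102.1×0.215 + 2277×0.109 + 1265×0.504 = 907.7 g/s.
protein fraction in n5 = 0.2491.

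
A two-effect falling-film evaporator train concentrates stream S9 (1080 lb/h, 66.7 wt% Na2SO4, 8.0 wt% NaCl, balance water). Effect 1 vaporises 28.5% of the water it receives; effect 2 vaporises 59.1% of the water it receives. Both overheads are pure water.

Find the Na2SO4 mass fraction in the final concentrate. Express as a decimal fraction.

water in feed = 1080×0.253 = 273.24 lb/h.
After stage 1: water left = (1−0.285)×273.24 = 195.37; stream total = 1002.1 lb/h.
After stage 2: water left = (1−0.591)×195.37 = 79.905; final concentrate = 886.66 lb/h.
Na2SO4 fraction = 720.36/886.66 = 0.812.

0.812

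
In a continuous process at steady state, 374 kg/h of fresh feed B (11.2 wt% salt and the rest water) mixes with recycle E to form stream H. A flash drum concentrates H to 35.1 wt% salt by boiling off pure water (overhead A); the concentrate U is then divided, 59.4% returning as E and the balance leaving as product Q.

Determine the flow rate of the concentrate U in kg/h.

293.9 kg/h

Overall salt balance (none leaves overhead): salt in fresh feed = salt in product, i.e. 374×0.112 = (1−0.594)·U·0.351.
U = 41.888/(0.351×0.406) = 293.94 kg/h.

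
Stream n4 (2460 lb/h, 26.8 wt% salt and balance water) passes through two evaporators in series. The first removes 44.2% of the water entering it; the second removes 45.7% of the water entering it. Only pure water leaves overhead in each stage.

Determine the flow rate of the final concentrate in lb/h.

1205 lb/h

water in feed = 2460×0.732 = 1800.7 lb/h.
After stage 1: water left = (1−0.442)×1800.7 = 1004.8; stream total = 1664.1 lb/h.
After stage 2: water left = (1−0.457)×1004.8 = 545.61; final concentrate = 1204.9 lb/h.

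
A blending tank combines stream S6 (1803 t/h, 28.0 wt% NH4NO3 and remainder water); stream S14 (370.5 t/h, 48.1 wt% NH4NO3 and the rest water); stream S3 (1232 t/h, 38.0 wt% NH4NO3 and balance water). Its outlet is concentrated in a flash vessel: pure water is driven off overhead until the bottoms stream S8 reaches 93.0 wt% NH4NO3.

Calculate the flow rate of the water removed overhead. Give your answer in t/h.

NH4NO3 entering = 1803×0.280 + 370.5×0.481 + 1232×0.380 = 1151.2 t/h.
All NH4NO3 reports to S8, so S8 = 1151.2/0.930 = 1237.9 t/h.
Total feed = 3405.5 t/h; overhead = 3405.5 − 1237.9 = 2167.6 t/h.

2168 t/h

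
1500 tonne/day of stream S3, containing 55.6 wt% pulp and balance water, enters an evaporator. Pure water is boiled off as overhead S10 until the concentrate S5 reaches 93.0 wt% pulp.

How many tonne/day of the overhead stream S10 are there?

603.2 tonne/day

pulp is conserved: 1500×0.556 = 834 tonne/day all reports to the concentrate.
Concentrate = 834/(target fraction) = 896.77 tonne/day.
Overhead = 1500 − 896.77 = 603.23 tonne/day.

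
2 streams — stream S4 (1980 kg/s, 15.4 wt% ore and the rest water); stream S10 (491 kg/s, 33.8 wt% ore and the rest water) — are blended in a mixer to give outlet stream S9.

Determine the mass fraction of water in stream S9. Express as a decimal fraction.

0.809

Total flow out = 1980 + 491 = 2471 kg/s.
water in = 1980×0.846 + 491×0.662 = 2000.1 kg/s.
water mass fraction in S9 = 2000.1/2471 = 0.809.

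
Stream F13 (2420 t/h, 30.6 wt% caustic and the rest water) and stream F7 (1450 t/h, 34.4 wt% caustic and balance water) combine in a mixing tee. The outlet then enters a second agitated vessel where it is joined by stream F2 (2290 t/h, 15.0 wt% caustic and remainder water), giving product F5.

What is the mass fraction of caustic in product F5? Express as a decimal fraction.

Overall, product flow = 6160 t/h.
caustic in = 2420×0.306 + 1450×0.344 + 2290×0.150 = 1582.8 t/h.
caustic fraction in F5 = 0.2570.

0.2570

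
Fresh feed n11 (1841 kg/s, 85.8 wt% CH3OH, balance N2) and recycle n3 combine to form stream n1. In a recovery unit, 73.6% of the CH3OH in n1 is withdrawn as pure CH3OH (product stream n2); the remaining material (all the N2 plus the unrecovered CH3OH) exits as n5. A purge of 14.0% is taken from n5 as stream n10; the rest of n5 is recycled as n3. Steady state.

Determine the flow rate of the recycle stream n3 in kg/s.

2070 kg/s

N2 enters only via n11 and leaves only via the purge: 1841×0.142 = 0.140×(N2 in n5), and the recovery unit passes all N2, so N2 in n1 = N2 in n5 = 1867.3 kg/s.
CH3OH in n1: m_A = 1841×0.858 + (1−0.140)·(1−0.736)·m_A, so m_A = 1579.6/0.7730 = 2043.5 kg/s.
n5 = (1−0.736)×2043.5 + 1867.3 = 2406.8 kg/s.
Recycle n3 = (1−0.140)×2406.8 = 2069.8 kg/s.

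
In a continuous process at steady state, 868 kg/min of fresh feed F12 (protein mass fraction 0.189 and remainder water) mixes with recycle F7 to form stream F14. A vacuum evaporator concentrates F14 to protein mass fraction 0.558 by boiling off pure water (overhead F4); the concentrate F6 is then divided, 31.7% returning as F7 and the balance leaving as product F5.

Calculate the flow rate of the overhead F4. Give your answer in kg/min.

574 kg/min

Overall protein balance (none leaves overhead): protein in fresh feed = protein in product, i.e. 868×0.189 = (1−0.317)·F6·0.558.
F6 = 164.05/(0.558×0.683) = 430.45 kg/min.
Recycle F7 = 0.317×430.45 = 136.45 kg/min.
Combined feed F14 = 868 + 136.45 = 1004.5 kg/min.
Overhead F4 = F14 − F6 = 1004.5 − 430.45 = 574 kg/min.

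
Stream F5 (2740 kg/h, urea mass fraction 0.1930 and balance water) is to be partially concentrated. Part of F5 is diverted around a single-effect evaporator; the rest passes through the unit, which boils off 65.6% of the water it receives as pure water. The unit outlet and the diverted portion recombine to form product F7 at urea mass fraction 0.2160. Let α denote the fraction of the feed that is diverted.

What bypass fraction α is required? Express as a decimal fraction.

All 2740×0.193 = 528.82 kg/h of urea reaches F7, so F7 = 528.82/0.216 = 2448.2 kg/h and vapour = 291.76 kg/h.
The evaporator receives (1−α)·2740 of feed at 0.807 water and removes 0.656 of that water:
0.656×0.807×(1−α)×2740 = 291.76
(1−α) = 291.76/1450.5 = 0.2011;  α = 0.7989.

0.799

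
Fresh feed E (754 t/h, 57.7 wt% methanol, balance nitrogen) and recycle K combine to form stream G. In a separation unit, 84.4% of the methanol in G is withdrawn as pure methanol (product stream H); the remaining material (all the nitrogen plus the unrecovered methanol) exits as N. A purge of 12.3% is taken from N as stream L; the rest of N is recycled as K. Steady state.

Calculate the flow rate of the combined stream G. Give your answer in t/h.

3097 t/h

nitrogen enters only via E and leaves only via the purge: 754×0.423 = 0.123×(nitrogen in N), and the separation unit passes all nitrogen, so nitrogen in G = nitrogen in N = 2593 t/h.
methanol in G: m_A = 754×0.577 + (1−0.123)·(1−0.844)·m_A, so m_A = 435.06/0.8632 = 504.01 t/h.
G = 504.01 + 2593 = 3097 t/h.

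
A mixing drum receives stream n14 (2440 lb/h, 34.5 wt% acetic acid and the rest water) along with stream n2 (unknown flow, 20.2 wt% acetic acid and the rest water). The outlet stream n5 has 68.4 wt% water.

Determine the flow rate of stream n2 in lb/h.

Let n2 be the unknown flow. Total out = 2440 + n2.
water balance: 1598.2 + 0.798·n2 = 0.684·(2440 + n2)
(0.798 − 0.684)·n2 = 0.684×2440 − 1598.2 = 70.76
n2 = 70.76 / 0.114 = 620.7 lb/h

620.7 lb/h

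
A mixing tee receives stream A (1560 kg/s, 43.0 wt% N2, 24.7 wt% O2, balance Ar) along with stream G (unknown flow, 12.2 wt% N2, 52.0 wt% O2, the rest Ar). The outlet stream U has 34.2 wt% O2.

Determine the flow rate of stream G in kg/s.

Let G be the unknown flow. Total out = 1560 + G.
O2 balance: 385.32 + 0.520·G = 0.342·(1560 + G)
(0.520 − 0.342)·G = 0.342×1560 − 385.32 = 148.2
G = 148.2 / 0.178 = 832.58 kg/s

832.6 kg/s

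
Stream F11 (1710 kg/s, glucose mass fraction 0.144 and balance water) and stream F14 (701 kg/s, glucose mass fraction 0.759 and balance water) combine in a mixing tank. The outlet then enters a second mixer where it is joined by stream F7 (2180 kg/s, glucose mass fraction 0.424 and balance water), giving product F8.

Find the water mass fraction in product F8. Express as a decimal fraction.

0.629

Overall, product flow = 4591 kg/s.
water in = 1710×0.856 + 701×0.241 + 2180×0.576 = 2888.4 kg/s.
water fraction in F8 = 0.629.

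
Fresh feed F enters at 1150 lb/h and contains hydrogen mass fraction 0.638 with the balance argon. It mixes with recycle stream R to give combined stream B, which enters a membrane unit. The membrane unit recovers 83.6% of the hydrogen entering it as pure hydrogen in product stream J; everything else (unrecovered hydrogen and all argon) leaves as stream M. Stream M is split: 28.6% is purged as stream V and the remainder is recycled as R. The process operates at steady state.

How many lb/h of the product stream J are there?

hydrogen in B: m_A = 1150×0.638 + (1−0.286)·(1−0.836)·m_A, so m_A = 733.7/0.8829 = 831.01 lb/h.
Product J = 0.836×831.01 = 694.72 lb/h.

694.7 lb/h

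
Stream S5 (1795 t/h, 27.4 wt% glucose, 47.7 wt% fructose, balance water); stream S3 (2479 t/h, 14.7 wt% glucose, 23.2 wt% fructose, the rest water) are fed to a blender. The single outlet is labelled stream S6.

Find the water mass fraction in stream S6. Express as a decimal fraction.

0.4648

Total flow out = 1795 + 2479 = 4274 t/h.
water in = 1795×0.249 + 2479×0.621 = 1986.4 t/h.
water mass fraction in S6 = 1986.4/4274 = 0.4648.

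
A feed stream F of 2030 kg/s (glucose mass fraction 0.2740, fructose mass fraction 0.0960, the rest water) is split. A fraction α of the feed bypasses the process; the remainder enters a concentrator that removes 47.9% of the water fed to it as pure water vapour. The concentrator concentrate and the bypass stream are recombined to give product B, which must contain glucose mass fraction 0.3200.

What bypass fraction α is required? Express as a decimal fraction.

0.524

All 2030×0.274 = 556.22 kg/s of glucose reaches B, so B = 556.22/0.320 = 1738.2 kg/s and vapour = 291.81 kg/s.
The evaporator receives (1−α)·2030 of feed at 0.630 water and removes 0.479 of that water:
0.479×0.630×(1−α)×2030 = 291.81
(1−α) = 291.81/612.59 = 0.4764;  α = 0.5236.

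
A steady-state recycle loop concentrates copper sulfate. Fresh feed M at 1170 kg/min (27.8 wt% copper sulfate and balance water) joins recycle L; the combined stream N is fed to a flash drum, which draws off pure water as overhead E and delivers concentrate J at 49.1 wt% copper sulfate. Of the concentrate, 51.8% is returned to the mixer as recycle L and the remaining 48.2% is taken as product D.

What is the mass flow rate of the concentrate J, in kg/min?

1374 kg/min

Overall copper sulfate balance (none leaves overhead): copper sulfate in fresh feed = copper sulfate in product, i.e. 1170×0.278 = (1−0.518)·J·0.491.
J = 325.26/(0.491×0.482) = 1374.4 kg/min.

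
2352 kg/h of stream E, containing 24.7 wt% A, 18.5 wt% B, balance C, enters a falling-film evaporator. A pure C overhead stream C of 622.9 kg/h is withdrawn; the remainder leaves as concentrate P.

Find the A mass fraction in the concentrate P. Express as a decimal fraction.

0.3360

A is not removed: 2352×0.247 = 580.94 kg/h of A enters P.
Concentrate = 2352 − 622.9 = 1729.1 kg/h.
Mass fraction = 580.94/1729.1 = 0.3360.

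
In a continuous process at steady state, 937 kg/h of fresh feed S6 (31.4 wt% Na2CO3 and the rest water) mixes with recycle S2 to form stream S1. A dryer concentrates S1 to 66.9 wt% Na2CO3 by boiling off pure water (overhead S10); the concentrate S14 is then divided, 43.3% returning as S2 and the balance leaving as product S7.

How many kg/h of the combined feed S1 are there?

Overall Na2CO3 balance (none leaves overhead): Na2CO3 in fresh feed = Na2CO3 in product, i.e. 937×0.314 = (1−0.433)·S14·0.669.
S14 = 294.22/(0.669×0.567) = 775.64 kg/h.
Recycle S2 = 0.433×775.64 = 335.85 kg/h.
Combined feed S1 = 937 + 335.85 = 1272.9 kg/h.

1273 kg/h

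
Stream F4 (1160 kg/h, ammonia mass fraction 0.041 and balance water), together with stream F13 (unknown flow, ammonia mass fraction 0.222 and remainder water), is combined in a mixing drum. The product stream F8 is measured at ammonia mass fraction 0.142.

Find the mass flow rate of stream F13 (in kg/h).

Let F13 be the unknown flow. Total out = 1160 + F13.
ammonia balance: 47.56 + 0.222·F13 = 0.142·(1160 + F13)
(0.222 − 0.142)·F13 = 0.142×1160 − 47.56 = 117.16
F13 = 117.16 / 0.080 = 1464.5 kg/h

1464 kg/h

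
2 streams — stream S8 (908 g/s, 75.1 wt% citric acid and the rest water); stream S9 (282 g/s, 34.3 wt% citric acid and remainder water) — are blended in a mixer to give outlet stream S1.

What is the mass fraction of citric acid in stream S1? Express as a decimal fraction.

0.654

Total flow out = 908 + 282 = 1190 g/s.
citric acid in = 908×0.751 + 282×0.343 = 778.63 g/s.
citric acid mass fraction in S1 = 778.63/1190 = 0.654.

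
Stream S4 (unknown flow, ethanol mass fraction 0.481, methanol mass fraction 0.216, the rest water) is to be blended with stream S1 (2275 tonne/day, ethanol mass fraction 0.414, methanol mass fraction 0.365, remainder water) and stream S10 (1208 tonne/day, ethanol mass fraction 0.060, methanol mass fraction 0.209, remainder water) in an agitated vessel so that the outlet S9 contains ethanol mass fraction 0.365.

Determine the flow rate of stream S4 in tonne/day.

Let S4 be the unknown flow. Total out = 3483 + S4.
ethanol balance: 1014.3 + 0.481·S4 = 0.365·(3483 + S4)
(0.481 − 0.365)·S4 = 0.365×3483 − 1014.3 = 256.97
S4 = 256.97 / 0.116 = 2215.2 tonne/day

2215 tonne/day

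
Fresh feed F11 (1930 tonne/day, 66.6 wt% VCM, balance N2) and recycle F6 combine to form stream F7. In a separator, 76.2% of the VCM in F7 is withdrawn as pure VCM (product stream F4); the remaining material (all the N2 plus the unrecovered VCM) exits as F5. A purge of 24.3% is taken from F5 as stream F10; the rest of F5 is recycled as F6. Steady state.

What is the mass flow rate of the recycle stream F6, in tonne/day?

2291 tonne/day

N2 enters only via F11 and leaves only via the purge: 1930×0.334 = 0.243×(N2 in F5), and the separator passes all N2, so N2 in F7 = N2 in F5 = 2652.8 tonne/day.
VCM in F7: m_A = 1930×0.666 + (1−0.243)·(1−0.762)·m_A, so m_A = 1285.4/0.8198 = 1567.9 tonne/day.
F5 = (1−0.762)×1567.9 + 2652.8 = 3025.9 tonne/day.
Recycle F6 = (1−0.243)×3025.9 = 2290.6 tonne/day.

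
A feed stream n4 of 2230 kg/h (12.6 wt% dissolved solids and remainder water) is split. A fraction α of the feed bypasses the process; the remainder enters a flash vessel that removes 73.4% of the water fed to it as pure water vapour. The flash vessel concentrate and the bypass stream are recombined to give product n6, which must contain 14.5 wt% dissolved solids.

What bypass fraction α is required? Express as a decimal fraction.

All 2230×0.126 = 280.98 kg/h of dissolved solids reaches n6, so n6 = 280.98/0.145 = 1937.8 kg/h and vapour = 292.21 kg/h.
The evaporator receives (1−α)·2230 of feed at 0.874 water and removes 0.734 of that water:
0.734×0.874×(1−α)×2230 = 292.21
(1−α) = 292.21/1430.6 = 0.2043;  α = 0.7957.

0.796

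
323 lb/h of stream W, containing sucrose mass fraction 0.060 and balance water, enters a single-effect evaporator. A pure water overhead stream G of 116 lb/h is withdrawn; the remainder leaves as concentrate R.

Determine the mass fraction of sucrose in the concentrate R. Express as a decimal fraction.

0.094

sucrose is not removed: 323×0.060 = 19.38 lb/h of sucrose enters R.
Concentrate = 323 − 116 = 207 lb/h.
Mass fraction = 19.38/207 = 0.094.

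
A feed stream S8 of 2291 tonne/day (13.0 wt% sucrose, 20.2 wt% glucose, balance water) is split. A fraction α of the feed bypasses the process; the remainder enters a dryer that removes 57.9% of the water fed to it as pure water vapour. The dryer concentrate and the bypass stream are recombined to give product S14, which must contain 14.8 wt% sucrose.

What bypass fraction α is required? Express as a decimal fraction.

All 2291×0.130 = 297.83 tonne/day of sucrose reaches S14, so S14 = 297.83/0.148 = 2012.4 tonne/day and vapour = 278.64 tonne/day.
The evaporator receives (1−α)·2291 of feed at 0.668 water and removes 0.579 of that water:
0.579×0.668×(1−α)×2291 = 278.64
(1−α) = 278.64/886.09 = 0.3145;  α = 0.6855.

0.686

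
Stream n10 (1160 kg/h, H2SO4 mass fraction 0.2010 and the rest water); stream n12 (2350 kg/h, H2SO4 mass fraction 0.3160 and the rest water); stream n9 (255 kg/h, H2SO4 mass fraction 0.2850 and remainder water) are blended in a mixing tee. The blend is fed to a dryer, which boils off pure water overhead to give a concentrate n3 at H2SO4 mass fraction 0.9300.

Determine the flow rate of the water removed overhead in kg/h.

2638 kg/h

H2SO4 entering = 1160×0.201 + 2350×0.316 + 255×0.285 = 1048.4 kg/h.
All H2SO4 reports to n3, so n3 = 1048.4/0.930 = 1127.3 kg/h.
Total feed = 3765 kg/h; overhead = 3765 − 1127.3 = 2637.7 kg/h.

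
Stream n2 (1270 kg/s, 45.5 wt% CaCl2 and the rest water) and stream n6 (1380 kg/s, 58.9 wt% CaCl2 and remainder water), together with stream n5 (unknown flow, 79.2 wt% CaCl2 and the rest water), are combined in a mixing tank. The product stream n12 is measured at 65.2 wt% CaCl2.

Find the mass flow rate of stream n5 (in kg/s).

Let n5 be the unknown flow. Total out = 2650 + n5.
CaCl2 balance: 1390.7 + 0.792·n5 = 0.652·(2650 + n5)
(0.792 − 0.652)·n5 = 0.652×2650 − 1390.7 = 337.13
n5 = 337.13 / 0.140 = 2408.1 kg/s

2408 kg/s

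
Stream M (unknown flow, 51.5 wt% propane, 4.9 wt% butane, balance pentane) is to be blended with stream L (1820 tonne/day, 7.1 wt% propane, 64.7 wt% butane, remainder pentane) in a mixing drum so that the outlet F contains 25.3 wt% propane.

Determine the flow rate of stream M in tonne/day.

Let M be the unknown flow. Total out = 1820 + M.
propane balance: 129.22 + 0.515·M = 0.253·(1820 + M)
(0.515 − 0.253)·M = 0.253×1820 − 129.22 = 331.24
M = 331.24 / 0.262 = 1264.3 tonne/day

1264 tonne/day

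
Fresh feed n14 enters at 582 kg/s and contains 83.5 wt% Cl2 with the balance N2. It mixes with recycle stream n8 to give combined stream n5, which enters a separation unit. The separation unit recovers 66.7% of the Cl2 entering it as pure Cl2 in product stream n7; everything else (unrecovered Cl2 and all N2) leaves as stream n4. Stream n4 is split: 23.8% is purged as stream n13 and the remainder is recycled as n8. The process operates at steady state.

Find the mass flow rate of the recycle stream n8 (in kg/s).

472.7 kg/s

N2 enters only via n14 and leaves only via the purge: 582×0.165 = 0.238×(N2 in n4), and the separation unit passes all N2, so N2 in n5 = N2 in n4 = 403.49 kg/s.
Cl2 in n5: m_A = 582×0.835 + (1−0.238)·(1−0.667)·m_A, so m_A = 485.97/0.7463 = 651.21 kg/s.
n4 = (1−0.667)×651.21 + 403.49 = 620.34 kg/s.
Recycle n8 = (1−0.238)×620.34 = 472.7 kg/s.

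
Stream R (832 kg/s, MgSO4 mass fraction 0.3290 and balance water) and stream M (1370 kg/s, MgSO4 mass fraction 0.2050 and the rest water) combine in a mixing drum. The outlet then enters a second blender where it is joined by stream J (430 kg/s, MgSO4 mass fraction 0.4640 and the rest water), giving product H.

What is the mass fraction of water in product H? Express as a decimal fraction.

0.7135

Overall, product flow = 2632 kg/s.
water in = 832×0.671 + 1370×0.795 + 430×0.536 = 1877.9 kg/s.
water fraction in H = 0.7135.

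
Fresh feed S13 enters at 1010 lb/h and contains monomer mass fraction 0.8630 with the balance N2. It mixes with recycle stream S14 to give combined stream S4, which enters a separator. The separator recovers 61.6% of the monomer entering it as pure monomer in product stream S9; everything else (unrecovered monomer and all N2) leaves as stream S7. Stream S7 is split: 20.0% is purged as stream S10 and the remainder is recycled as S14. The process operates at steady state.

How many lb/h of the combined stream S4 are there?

1950 lb/h

N2 enters only via S13 and leaves only via the purge: 1010×0.137 = 0.200×(N2 in S7), and the separator passes all N2, so N2 in S4 = N2 in S7 = 691.85 lb/h.
monomer in S4: m_A = 1010×0.863 + (1−0.200)·(1−0.616)·m_A, so m_A = 871.63/0.6928 = 1258.1 lb/h.
S4 = 1258.1 + 691.85 = 1950 lb/h.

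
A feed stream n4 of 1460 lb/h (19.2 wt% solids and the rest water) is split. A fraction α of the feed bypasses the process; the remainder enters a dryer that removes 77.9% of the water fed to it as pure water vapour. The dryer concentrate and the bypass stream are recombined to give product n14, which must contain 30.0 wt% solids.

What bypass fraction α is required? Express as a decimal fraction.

0.428

All 1460×0.192 = 280.32 lb/h of solids reaches n14, so n14 = 280.32/0.300 = 934.4 lb/h and vapour = 525.6 lb/h.
The evaporator receives (1−α)·1460 of feed at 0.808 water and removes 0.779 of that water:
0.779×0.808×(1−α)×1460 = 525.6
(1−α) = 525.6/918.97 = 0.5719;  α = 0.4281.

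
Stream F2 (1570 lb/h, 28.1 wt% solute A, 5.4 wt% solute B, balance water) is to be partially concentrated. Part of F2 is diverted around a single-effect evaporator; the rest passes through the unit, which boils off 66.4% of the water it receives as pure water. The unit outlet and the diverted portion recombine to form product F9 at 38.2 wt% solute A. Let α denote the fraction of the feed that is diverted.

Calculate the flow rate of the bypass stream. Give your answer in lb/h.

629.9 lb/h

All 1570×0.281 = 441.17 lb/h of solute A reaches F9, so F9 = 441.17/0.382 = 1154.9 lb/h and vapour = 415.1 lb/h.
The evaporator receives (1−α)·1570 of feed at 0.665 water and removes 0.664 of that water:
0.664×0.665×(1−α)×1570 = 415.1
(1−α) = 415.1/693.25 = 0.5988;  α = 0.4012.
Bypass flow = 0.4012×1570 = 629.91 lb/h.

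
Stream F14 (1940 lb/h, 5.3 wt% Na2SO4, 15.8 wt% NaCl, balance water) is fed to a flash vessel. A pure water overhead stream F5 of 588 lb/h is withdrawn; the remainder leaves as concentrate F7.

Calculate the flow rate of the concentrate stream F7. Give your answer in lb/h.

Concentrate = 1940 − 588 = 1352 lb/h.

1352 lb/h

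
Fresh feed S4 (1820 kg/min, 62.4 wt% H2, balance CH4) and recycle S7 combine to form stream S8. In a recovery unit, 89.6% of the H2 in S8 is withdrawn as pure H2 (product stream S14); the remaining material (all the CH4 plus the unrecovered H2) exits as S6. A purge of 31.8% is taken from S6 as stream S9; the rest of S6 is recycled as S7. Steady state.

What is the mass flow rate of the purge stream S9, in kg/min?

724.7 kg/min

CH4 enters only via S4 and leaves only via the purge: 1820×0.376 = 0.318×(CH4 in S6), and the recovery unit passes all CH4, so CH4 in S8 = CH4 in S6 = 2151.9 kg/min.
H2 in S8: m_A = 1820×0.624 + (1−0.318)·(1−0.896)·m_A, so m_A = 1135.7/0.9291 = 1222.4 kg/min.
S6 = (1−0.896)×1222.4 + 2151.9 = 2279.1 kg/min.
Purge S9 = 0.318×2279.1 = 724.75 kg/min.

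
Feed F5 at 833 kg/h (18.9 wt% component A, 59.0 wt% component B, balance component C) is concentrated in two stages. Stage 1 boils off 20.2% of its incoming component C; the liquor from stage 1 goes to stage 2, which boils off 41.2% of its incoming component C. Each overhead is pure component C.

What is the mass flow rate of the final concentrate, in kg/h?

component C in feed = 833×0.221 = 184.09 kg/h.
After stage 1: component C left = (1−0.202)×184.09 = 146.91; stream total = 795.81 kg/h.
After stage 2: component C left = (1−0.412)×146.91 = 86.381; final concentrate = 735.29 kg/h.

735.3 kg/h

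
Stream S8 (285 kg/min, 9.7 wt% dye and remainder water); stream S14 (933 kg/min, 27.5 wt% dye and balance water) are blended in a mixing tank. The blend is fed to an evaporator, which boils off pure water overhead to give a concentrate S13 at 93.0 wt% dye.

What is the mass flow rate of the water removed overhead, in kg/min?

912.4 kg/min

dye entering = 285×0.097 + 933×0.275 = 284.22 kg/min.
All dye reports to S13, so S13 = 284.22/0.930 = 305.61 kg/min.
Total feed = 1218 kg/min; overhead = 1218 − 305.61 = 912.39 kg/min.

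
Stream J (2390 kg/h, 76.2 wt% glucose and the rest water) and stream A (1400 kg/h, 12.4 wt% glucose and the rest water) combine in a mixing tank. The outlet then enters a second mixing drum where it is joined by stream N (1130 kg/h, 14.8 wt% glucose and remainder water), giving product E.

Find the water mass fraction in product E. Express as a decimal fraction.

Overall, product flow = 4920 kg/h.
water in = 2390×0.238 + 1400×0.876 + 1130×0.852 = 2758 kg/h.
water fraction in E = 0.561.

0.561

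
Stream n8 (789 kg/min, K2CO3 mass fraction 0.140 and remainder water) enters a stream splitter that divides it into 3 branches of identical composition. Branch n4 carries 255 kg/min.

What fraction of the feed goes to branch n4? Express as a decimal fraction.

Fraction to n4 = 255/789 = 0.3232.

0.323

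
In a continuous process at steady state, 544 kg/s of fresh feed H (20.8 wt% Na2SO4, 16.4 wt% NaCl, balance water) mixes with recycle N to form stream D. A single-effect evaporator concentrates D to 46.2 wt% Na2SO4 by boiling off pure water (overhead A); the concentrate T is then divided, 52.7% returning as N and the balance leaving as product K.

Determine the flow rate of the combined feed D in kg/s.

Overall Na2SO4 balance (none leaves overhead): Na2SO4 in fresh feed = Na2SO4 in product, i.e. 544×0.208 = (1−0.527)·T·0.462.
T = 113.15/(0.462×0.473) = 517.8 kg/s.
Recycle N = 0.527×517.8 = 272.88 kg/s.
Combined feed D = 544 + 272.88 = 816.88 kg/s.

816.9 kg/s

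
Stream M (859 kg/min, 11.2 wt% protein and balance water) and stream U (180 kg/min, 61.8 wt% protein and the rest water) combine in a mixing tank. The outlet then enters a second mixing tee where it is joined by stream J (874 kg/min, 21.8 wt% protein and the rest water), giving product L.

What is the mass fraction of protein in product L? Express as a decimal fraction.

Overall, product flow = 1913 kg/min.
protein in = 859×0.112 + 180×0.618 + 874×0.218 = 397.98 kg/min.
protein fraction in L = 0.208.

0.208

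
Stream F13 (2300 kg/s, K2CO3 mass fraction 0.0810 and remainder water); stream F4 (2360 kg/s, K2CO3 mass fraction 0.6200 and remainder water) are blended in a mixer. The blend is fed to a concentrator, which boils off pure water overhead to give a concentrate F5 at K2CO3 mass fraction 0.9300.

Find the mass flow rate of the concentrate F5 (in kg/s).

1774 kg/s

K2CO3 entering = 2300×0.081 + 2360×0.620 = 1649.5 kg/s.
All K2CO3 reports to F5, so F5 = 1649.5/0.930 = 1773.7 kg/s.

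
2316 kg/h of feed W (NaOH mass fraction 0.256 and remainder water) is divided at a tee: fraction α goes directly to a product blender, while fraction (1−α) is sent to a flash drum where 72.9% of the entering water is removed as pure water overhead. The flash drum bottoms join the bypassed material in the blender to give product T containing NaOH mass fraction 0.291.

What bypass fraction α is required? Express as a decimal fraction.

0.778

All 2316×0.256 = 592.9 kg/h of NaOH reaches T, so T = 592.9/0.291 = 2037.4 kg/h and vapour = 278.56 kg/h.
The evaporator receives (1−α)·2316 of feed at 0.744 water and removes 0.729 of that water:
0.729×0.744×(1−α)×2316 = 278.56
(1−α) = 278.56/1256.1 = 0.2218;  α = 0.7782.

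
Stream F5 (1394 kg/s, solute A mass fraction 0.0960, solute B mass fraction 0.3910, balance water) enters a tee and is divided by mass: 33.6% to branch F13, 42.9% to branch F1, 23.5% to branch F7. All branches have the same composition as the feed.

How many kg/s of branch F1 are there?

598 kg/s

Branch F1 flow = 0.429×1394 = 598.03 kg/s.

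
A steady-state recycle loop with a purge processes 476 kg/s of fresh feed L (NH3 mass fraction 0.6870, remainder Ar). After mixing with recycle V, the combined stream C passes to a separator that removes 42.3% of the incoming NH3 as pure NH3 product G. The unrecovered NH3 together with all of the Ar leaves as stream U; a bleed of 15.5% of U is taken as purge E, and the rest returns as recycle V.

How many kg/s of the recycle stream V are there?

1123 kg/s

Ar enters only via L and leaves only via the purge: 476×0.313 = 0.155×(Ar in U), and the separator passes all Ar, so Ar in C = Ar in U = 961.21 kg/s.
NH3 in C: m_A = 476×0.687 + (1−0.155)·(1−0.423)·m_A, so m_A = 327.01/0.5124 = 638.15 kg/s.
U = (1−0.423)×638.15 + 961.21 = 1329.4 kg/s.
Recycle V = (1−0.155)×1329.4 = 1123.4 kg/s.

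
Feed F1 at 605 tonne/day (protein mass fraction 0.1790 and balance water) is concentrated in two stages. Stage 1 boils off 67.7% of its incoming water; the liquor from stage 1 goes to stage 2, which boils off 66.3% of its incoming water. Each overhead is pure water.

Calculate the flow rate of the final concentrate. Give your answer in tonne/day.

162.4 tonne/day

water in feed = 605×0.821 = 496.7 tonne/day.
After stage 1: water left = (1−0.677)×496.7 = 160.44; stream total = 268.73 tonne/day.
After stage 2: water left = (1−0.663)×160.44 = 54.067; final concentrate = 162.36 tonne/day.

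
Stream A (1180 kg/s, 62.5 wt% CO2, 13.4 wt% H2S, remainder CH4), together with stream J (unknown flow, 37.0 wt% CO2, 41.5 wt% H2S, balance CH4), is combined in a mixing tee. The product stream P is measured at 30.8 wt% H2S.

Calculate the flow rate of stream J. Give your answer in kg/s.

1919 kg/s

Let J be the unknown flow. Total out = 1180 + J.
H2S balance: 158.12 + 0.415·J = 0.308·(1180 + J)
(0.415 − 0.308)·J = 0.308×1180 − 158.12 = 205.32
J = 205.32 / 0.107 = 1918.9 kg/s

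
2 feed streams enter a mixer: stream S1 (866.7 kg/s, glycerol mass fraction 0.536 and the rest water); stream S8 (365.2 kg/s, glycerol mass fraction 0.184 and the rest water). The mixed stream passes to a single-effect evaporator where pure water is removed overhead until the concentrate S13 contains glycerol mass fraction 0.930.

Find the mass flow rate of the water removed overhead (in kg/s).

glycerol entering = 866.7×0.536 + 365.2×0.184 = 531.75 kg/s.
All glycerol reports to S13, so S13 = 531.75/0.930 = 571.77 kg/s.
Total feed = 1231.9 kg/s; overhead = 1231.9 − 571.77 = 660.13 kg/s.

660.1 kg/s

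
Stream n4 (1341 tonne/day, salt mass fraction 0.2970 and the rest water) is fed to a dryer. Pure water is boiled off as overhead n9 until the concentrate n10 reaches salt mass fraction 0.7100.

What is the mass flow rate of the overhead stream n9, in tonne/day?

780 tonne/day

salt is conserved: 1341×0.297 = 398.28 tonne/day all reports to the concentrate.
Concentrate = 398.28/(target fraction) = 560.95 tonne/day.
Overhead = 1341 − 560.95 = 780.05 tonne/day.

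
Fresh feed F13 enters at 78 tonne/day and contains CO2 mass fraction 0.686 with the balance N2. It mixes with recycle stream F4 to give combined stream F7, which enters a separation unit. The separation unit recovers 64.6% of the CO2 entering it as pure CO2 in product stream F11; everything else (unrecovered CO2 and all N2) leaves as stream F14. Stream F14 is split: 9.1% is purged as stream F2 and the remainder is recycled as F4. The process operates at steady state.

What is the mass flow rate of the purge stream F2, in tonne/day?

27.03 tonne/day

N2 enters only via F13 and leaves only via the purge: 78×0.314 = 0.091×(N2 in F14), and the separation unit passes all N2, so N2 in F7 = N2 in F14 = 269.14 tonne/day.
CO2 in F7: m_A = 78×0.686 + (1−0.091)·(1−0.646)·m_A, so m_A = 53.508/0.6782 = 78.895 tonne/day.
F14 = (1−0.646)×78.895 + 269.14 = 297.07 tonne/day.
Purge F2 = 0.091×297.07 = 27.034 tonne/day.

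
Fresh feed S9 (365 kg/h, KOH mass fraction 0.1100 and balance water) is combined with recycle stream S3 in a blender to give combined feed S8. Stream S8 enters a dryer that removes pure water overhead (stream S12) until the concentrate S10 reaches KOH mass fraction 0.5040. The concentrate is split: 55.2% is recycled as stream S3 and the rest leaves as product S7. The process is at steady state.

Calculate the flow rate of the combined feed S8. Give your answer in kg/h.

Overall KOH balance (none leaves overhead): KOH in fresh feed = KOH in product, i.e. 365×0.110 = (1−0.552)·S10·0.504.
S10 = 40.15/(0.504×0.448) = 177.82 kg/h.
Recycle S3 = 0.552×177.82 = 98.156 kg/h.
Combined feed S8 = 365 + 98.156 = 463.16 kg/h.

463.2 kg/h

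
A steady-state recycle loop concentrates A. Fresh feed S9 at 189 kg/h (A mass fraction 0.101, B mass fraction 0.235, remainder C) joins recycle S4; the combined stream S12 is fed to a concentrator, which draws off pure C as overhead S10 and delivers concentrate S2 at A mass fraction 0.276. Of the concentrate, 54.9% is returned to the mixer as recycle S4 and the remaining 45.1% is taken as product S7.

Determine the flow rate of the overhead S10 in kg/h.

Overall A balance (none leaves overhead): A in fresh feed = A in product, i.e. 189×0.101 = (1−0.549)·S2·0.276.
S2 = 19.089/(0.276×0.451) = 153.35 kg/h.
Recycle S4 = 0.549×153.35 = 84.192 kg/h.
Combined feed S12 = 189 + 84.192 = 273.19 kg/h.
Overhead S10 = S12 − S2 = 273.19 − 153.35 = 119.84 kg/h.

119.8 kg/h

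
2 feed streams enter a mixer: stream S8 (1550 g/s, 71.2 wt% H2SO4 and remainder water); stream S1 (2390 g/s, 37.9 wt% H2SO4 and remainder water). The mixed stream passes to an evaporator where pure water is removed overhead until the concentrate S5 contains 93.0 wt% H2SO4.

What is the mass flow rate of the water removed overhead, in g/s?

H2SO4 entering = 1550×0.712 + 2390×0.379 = 2009.4 g/s.
All H2SO4 reports to S5, so S5 = 2009.4/0.930 = 2160.7 g/s.
Total feed = 3940 g/s; overhead = 3940 − 2160.7 = 1779.3 g/s.

1779 g/s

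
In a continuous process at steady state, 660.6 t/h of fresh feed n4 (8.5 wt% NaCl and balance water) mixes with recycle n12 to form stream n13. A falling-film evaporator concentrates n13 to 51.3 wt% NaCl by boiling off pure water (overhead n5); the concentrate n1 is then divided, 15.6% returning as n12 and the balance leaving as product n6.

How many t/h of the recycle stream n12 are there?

20.23 t/h

Overall NaCl balance (none leaves overhead): NaCl in fresh feed = NaCl in product, i.e. 660.6×0.085 = (1−0.156)·n1·0.513.
n1 = 56.151/(0.513×0.844) = 129.69 t/h.
Recycle n12 = 0.156×129.69 = 20.231 t/h.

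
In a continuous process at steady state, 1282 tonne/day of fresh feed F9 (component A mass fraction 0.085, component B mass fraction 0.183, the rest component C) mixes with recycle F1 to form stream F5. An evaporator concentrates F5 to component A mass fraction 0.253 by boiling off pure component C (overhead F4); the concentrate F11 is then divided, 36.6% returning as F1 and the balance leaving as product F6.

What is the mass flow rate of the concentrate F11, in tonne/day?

679.4 tonne/day

Overall component A balance (none leaves overhead): component A in fresh feed = component A in product, i.e. 1282×0.085 = (1−0.366)·F11·0.253.
F11 = 108.97/(0.253×0.634) = 679.36 tonne/day.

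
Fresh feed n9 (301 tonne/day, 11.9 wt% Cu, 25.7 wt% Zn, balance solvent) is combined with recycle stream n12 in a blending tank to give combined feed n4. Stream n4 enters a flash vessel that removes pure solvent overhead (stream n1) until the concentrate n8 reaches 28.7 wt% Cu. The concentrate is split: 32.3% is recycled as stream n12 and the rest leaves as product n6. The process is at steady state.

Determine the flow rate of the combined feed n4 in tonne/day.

Overall Cu balance (none leaves overhead): Cu in fresh feed = Cu in product, i.e. 301×0.119 = (1−0.323)·n8·0.287.
n8 = 35.819/(0.287×0.677) = 184.35 tonne/day.
Recycle n12 = 0.323×184.35 = 59.545 tonne/day.
Combined feed n4 = 301 + 59.545 = 360.55 tonne/day.

360.5 tonne/day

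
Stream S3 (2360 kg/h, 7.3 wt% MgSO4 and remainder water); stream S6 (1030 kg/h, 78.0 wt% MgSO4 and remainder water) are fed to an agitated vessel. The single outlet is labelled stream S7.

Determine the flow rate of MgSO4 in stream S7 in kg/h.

975.7 kg/h

MgSO4 out = MgSO4 in = 2360×0.073 + 1030×0.780 = 975.68 kg/h.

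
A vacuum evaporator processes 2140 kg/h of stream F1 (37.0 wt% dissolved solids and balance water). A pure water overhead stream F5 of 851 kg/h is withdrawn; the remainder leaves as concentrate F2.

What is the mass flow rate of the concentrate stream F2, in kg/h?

1289 kg/h

Concentrate = 2140 − 851 = 1289 kg/h.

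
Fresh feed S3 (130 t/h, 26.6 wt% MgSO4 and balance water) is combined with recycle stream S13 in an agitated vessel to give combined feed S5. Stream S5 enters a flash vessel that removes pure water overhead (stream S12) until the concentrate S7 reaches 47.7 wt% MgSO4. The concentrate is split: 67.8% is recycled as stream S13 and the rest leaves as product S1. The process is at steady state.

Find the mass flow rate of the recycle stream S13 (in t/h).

Overall MgSO4 balance (none leaves overhead): MgSO4 in fresh feed = MgSO4 in product, i.e. 130×0.266 = (1−0.678)·S7·0.477.
S7 = 34.58/(0.477×0.322) = 225.14 t/h.
Recycle S13 = 0.678×225.14 = 152.64 t/h.

152.6 t/h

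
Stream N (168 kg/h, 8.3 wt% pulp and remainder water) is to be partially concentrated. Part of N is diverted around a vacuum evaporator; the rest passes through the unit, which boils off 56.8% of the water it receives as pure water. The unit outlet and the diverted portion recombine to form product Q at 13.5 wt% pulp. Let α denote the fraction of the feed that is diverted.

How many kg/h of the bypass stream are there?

43.76 kg/h

All 168×0.083 = 13.944 kg/h of pulp reaches Q, so Q = 13.944/0.135 = 103.29 kg/h and vapour = 64.711 kg/h.
The evaporator receives (1−α)·168 of feed at 0.917 water and removes 0.568 of that water:
0.568×0.917×(1−α)×168 = 64.711
(1−α) = 64.711/87.504 = 0.7395;  α = 0.2605.
Bypass flow = 0.2605×168 = 43.76 kg/h.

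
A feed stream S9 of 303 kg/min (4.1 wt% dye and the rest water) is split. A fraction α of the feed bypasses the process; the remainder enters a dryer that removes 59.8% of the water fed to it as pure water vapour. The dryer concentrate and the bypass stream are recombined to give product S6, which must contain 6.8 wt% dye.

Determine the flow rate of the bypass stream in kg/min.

93.21 kg/min

All 303×0.041 = 12.423 kg/min of dye reaches S6, so S6 = 12.423/0.068 = 182.69 kg/min and vapour = 120.31 kg/min.
The evaporator receives (1−α)·303 of feed at 0.959 water and removes 0.598 of that water:
0.598×0.959×(1−α)×303 = 120.31
(1−α) = 120.31/173.77 = 0.6924;  α = 0.3076.
Bypass flow = 0.3076×303 = 93.213 kg/min.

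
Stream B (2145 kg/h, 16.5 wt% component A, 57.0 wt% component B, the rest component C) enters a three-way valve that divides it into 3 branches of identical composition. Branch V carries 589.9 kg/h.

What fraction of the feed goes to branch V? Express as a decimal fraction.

0.275

Fraction to V = 589.9/2145 = 0.2750.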